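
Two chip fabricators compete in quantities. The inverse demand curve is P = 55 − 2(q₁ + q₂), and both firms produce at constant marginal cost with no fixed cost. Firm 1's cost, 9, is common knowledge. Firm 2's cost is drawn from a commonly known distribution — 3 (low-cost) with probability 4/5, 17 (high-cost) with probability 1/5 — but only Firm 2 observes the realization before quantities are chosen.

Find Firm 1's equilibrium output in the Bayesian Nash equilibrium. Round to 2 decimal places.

Firm 2 with cost c maximizes (55 − 2(q₁+q₂) − c)·q₂, giving q₂(c) = (55 − c − 2q₁)/4.
E[c₂] = 4/5·3 + 1/5·17 = 5.8
Firm 1's FOC against E[q₂] yields q₁ = (55 − 2·9 + E[c₂])/6 = (55 − 18 + 5.8)/6 = 7.13333.

7.13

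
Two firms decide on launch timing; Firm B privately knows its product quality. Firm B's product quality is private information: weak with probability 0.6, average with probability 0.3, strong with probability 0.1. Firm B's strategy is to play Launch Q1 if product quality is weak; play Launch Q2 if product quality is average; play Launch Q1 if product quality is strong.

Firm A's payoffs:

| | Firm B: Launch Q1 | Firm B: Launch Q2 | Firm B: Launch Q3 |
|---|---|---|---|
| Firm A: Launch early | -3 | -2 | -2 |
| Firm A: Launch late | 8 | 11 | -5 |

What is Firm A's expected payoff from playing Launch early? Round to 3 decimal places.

-2.700

E[Launch early] = 0.6·(-3) + 0.3·(-2) + 0.1·(-3) = (-1.8) + (-0.6) + (-0.3) = -2.7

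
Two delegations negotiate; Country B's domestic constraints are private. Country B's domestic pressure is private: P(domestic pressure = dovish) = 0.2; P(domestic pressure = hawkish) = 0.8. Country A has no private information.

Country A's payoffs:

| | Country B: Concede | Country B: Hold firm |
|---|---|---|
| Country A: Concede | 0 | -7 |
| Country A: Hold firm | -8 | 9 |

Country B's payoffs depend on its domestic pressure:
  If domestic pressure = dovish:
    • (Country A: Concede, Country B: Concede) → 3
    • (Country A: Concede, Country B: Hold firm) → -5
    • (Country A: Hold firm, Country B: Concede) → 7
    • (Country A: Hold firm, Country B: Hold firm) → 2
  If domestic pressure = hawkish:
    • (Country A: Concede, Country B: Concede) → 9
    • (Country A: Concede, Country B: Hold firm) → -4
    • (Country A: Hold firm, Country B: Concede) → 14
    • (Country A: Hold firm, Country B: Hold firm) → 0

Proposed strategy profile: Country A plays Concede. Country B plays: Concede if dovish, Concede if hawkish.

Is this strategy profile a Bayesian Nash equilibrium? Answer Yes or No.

Country A plays Concede: E[Concede] = 0.2·(0) + 0.8·(0) = 0; E[Hold firm] = -8. Best-responding. ✓
Country B (domestic pressure dovish), facing Concede: Concede gives 3, Hold firm gives -5. Proposed Concede is best. ✓
Country B (domestic pressure hawkish), facing Concede: Concede gives 9, Hold firm gives -4. Proposed Concede is best. ✓

Yes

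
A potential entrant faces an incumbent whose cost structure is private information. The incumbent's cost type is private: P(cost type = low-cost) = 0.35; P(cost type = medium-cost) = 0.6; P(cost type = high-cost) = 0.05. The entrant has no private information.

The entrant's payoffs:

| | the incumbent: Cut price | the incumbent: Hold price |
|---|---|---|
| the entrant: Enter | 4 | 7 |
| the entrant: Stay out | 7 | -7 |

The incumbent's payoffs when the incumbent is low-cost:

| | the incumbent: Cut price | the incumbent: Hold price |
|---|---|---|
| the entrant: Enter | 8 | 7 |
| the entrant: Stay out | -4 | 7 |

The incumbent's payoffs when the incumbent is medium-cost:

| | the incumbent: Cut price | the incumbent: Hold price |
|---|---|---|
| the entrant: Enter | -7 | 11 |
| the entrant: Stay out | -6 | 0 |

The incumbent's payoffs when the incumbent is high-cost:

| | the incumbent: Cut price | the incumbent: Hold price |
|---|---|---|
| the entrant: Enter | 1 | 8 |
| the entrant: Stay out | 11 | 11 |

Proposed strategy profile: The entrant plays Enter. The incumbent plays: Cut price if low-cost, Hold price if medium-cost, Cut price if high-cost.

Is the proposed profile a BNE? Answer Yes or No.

No

The entrant plays Enter: E[Enter] = 0.35·(4) + 0.6·(7) + 0.05·(4) = 5.8; E[Stay out] = -1.4. Best-responding. ✓
The incumbent (cost type low-cost), facing Enter: Cut price gives 8, Hold price gives 7. Proposed Cut price is best. ✓
The incumbent (cost type medium-cost), facing Enter: Cut price gives -7, Hold price gives 11. Proposed Hold price is best. ✓
The incumbent (cost type high-cost), facing Enter: Cut price gives 1, Hold price gives 8. Proposed Cut price is not best — profitable deviation exists. ✗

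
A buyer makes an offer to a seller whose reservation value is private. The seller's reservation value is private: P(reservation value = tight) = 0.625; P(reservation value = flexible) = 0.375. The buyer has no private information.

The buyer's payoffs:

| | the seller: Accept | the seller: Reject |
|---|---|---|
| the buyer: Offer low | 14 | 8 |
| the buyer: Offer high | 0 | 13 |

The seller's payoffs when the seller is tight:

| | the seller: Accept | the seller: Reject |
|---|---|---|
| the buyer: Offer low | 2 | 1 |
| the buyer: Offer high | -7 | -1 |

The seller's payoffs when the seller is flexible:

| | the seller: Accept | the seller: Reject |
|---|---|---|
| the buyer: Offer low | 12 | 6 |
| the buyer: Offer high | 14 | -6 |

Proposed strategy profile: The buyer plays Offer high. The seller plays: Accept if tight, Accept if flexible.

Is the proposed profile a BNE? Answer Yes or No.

No

The buyer plays Offer high: E[Offer high] = 0.625·(0) + 0.375·(0) = 0; E[Offer low] = 14. Not best-responding. ✗
The seller (reservation value tight), facing Offer high: Accept gives -7, Reject gives -1. Proposed Accept is not best — profitable deviation exists. ✗
The seller (reservation value flexible), facing Offer high: Accept gives 14, Reject gives -6. Proposed Accept is best. ✓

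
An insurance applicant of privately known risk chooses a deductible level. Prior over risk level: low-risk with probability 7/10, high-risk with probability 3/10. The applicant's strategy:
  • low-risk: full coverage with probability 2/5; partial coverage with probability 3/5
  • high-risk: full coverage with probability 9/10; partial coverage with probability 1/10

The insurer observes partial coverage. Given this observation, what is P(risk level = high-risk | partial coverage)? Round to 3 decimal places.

P(partial coverage) = (7/10)·(3/5) + (3/10)·(1/10) = 9/20
P(high-risk | partial coverage) = ((3/10)·(1/10)) / (9/20) = (3/100) / (9/20) = 1/15

0.067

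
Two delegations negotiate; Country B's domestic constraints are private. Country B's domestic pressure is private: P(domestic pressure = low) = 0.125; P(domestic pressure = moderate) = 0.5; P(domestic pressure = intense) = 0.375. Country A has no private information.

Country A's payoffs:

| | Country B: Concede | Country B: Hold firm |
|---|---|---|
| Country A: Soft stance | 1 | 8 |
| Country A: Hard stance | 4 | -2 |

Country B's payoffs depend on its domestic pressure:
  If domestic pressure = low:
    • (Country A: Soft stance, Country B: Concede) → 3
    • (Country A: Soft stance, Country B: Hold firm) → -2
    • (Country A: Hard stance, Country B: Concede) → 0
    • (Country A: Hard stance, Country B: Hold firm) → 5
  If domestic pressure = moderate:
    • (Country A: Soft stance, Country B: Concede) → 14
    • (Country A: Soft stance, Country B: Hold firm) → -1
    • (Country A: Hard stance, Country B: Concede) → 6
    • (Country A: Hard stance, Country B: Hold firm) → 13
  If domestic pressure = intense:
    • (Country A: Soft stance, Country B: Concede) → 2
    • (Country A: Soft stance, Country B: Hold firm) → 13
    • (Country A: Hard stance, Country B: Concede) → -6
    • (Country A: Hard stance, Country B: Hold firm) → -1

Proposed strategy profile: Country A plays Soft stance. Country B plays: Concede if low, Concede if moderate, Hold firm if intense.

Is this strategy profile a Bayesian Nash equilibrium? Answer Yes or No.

Country A plays Soft stance: E[Soft stance] = 0.125·(1) + 0.5·(1) + 0.375·(8) = 3.625; E[Hard stance] = 1.75. Best-responding. ✓
Country B (domestic pressure low), facing Soft stance: Concede gives 3, Hold firm gives -2. Proposed Concede is best. ✓
Country B (domestic pressure moderate), facing Soft stance: Concede gives 14, Hold firm gives -1. Proposed Concede is best. ✓
Country B (domestic pressure intense), facing Soft stance: Concede gives 2, Hold firm gives 13. Proposed Hold firm is best. ✓

Yes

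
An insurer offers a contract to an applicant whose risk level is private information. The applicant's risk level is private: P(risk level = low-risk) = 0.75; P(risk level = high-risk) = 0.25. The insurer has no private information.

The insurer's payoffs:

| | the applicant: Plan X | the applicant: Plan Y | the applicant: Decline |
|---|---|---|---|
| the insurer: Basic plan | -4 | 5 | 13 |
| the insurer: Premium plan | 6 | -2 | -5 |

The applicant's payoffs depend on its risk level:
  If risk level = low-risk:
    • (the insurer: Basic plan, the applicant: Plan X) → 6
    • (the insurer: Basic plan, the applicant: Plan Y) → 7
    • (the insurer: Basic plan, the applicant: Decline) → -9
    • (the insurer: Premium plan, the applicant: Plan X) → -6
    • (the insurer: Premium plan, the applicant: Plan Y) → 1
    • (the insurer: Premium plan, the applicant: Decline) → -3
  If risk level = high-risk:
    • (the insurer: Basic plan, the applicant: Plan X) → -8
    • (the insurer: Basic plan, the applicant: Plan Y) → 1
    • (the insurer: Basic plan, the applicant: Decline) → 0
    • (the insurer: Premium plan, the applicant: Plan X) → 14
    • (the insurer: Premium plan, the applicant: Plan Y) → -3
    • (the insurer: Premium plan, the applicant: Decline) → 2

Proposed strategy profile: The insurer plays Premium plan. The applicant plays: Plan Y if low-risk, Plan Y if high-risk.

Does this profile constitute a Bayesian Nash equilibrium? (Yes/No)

The insurer plays Premium plan: E[Premium plan] = 0.75·(-2) + 0.25·(-2) = -2; E[Basic plan] = 5. Not best-responding. ✗
The applicant (risk level low-risk), facing Premium plan: Plan X gives -6, Plan Y gives 1, Decline gives -3. Proposed Plan Y is best. ✓
The applicant (risk level high-risk), facing Premium plan: Plan X gives 14, Plan Y gives -3, Decline gives 2. Proposed Plan Y is not best — profitable deviation exists. ✗

No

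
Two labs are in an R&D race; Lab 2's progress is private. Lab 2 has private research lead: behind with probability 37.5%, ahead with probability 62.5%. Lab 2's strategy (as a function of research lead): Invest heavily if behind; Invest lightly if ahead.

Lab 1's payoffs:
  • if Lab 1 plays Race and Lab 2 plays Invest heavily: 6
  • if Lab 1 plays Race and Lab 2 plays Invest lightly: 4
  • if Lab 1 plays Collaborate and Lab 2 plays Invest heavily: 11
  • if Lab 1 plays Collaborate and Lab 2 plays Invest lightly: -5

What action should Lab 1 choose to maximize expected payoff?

Race

Compute Lab 1's expected payoff for each action, taking the expectation over Lab 2's type.
E[Race] = 0.375·(6) + 0.625·(4) = 4.75
E[Collaborate] = 0.375·(11) + 0.625·(-5) = 1
Best response: Race (4.75 is the largest).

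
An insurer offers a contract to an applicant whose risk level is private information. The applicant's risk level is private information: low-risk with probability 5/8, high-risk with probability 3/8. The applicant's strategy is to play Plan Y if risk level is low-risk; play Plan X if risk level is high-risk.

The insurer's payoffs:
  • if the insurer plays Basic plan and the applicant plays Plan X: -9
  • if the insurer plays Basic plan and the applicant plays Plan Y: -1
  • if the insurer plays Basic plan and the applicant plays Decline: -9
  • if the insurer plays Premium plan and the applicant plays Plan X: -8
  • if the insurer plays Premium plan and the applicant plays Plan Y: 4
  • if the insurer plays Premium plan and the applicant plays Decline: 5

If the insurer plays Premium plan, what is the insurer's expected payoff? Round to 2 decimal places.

-0.50

E[Premium plan] = 5/8·4 + 3/8·(-8) = 5/2 + (-3) = -1/2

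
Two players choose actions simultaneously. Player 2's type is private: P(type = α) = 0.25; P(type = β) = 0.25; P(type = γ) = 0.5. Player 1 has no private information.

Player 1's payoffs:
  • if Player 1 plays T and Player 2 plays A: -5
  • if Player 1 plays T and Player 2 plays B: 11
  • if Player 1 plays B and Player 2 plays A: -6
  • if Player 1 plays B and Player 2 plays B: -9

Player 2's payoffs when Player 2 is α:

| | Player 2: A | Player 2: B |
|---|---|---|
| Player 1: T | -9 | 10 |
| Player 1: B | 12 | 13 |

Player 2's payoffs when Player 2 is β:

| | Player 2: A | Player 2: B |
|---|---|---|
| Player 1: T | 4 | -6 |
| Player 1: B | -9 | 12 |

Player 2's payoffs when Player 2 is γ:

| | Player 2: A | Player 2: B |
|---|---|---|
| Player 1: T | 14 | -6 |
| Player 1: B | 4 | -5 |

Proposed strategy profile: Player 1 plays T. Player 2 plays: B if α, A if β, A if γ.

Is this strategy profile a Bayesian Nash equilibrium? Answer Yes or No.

Yes

Player 1 plays T: E[T] = 0.25·(11) + 0.25·(-5) + 0.5·(-5) = -1; E[B] = -6.75. Best-responding. ✓
Player 2 (type α), facing T: A gives -9, B gives 10. Proposed B is best. ✓
Player 2 (type β), facing T: A gives 4, B gives -6. Proposed A is best. ✓
Player 2 (type γ), facing T: A gives 14, B gives -6. Proposed A is best. ✓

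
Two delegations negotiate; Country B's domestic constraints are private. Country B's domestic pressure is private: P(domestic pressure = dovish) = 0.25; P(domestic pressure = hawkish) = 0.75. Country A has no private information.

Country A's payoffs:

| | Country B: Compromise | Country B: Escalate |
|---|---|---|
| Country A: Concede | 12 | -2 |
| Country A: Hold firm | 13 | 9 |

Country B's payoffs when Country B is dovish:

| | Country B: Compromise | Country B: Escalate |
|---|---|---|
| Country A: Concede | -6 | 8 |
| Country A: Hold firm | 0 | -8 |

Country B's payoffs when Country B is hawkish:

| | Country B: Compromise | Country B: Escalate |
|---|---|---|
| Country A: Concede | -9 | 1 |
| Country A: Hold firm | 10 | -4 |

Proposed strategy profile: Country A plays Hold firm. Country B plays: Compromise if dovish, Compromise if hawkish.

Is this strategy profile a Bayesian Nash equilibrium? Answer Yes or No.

Country A plays Hold firm: E[Hold firm] = 0.25·(13) + 0.75·(13) = 13; E[Concede] = 12. Best-responding. ✓
Country B (domestic pressure dovish), facing Hold firm: Compromise gives 0, Escalate gives -8. Proposed Compromise is best. ✓
Country B (domestic pressure hawkish), facing Hold firm: Compromise gives 10, Escalate gives -4. Proposed Compromise is best. ✓

Yes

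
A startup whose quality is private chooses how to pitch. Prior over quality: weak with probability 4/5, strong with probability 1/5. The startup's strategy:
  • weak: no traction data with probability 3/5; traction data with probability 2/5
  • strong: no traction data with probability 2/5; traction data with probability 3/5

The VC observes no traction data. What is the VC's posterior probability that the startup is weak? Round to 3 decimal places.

0.857

Apply Bayes' rule using the sender's strategy as the likelihood.
P(no traction data) = (4/5)·(3/5) + (1/5)·(2/5) = 14/25
P(weak | no traction data) = ((4/5)·(3/5)) / (14/25) = (12/25) / (14/25) = 6/7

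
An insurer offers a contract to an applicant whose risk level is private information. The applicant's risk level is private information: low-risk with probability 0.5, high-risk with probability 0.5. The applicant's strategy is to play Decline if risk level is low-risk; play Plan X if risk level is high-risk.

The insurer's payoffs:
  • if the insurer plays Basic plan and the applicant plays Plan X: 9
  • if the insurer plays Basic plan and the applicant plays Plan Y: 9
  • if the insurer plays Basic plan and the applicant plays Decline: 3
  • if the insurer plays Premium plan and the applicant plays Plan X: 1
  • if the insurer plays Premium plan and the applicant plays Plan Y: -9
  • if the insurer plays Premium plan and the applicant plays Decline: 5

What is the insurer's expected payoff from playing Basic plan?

6

E[Basic plan] = 0.5·3 + 0.5·9 = 1.5 + 4.5 = 6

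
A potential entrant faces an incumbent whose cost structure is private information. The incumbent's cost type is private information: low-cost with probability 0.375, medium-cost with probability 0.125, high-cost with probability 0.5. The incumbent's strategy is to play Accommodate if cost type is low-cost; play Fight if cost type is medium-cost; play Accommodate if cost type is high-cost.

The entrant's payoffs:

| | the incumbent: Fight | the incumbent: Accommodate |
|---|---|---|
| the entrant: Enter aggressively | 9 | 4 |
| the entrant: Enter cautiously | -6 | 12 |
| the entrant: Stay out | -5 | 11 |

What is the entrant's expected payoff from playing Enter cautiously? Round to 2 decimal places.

E[Enter cautiously] = 0.375·12 + 0.125·(-6) + 0.5·12 = 4.5 + (-0.75) + 6 = 9.75

9.75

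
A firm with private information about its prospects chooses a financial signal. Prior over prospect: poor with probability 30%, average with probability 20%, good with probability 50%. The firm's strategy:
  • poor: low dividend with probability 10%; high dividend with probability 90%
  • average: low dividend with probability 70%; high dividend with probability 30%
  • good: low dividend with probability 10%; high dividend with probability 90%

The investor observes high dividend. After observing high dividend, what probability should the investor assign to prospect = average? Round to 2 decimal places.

0.08

P(high dividend) = 0.3·0.9 + 0.2·0.3 + 0.5·0.9 = 0.78
P(average | high dividend) = (0.2·0.3) / 0.78 = 0.06 / 0.78 = 0.0769231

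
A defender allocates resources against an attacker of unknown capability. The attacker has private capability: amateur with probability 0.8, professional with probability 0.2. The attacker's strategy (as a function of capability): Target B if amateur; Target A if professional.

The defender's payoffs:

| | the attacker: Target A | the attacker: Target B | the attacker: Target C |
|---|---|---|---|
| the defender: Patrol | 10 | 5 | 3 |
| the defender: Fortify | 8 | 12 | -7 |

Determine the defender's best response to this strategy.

Compute the defender's expected payoff for each action, taking the expectation over the attacker's type.
E[Patrol] = 0.8·(5) + 0.2·(10) = 6
E[Fortify] = 0.8·(12) + 0.2·(8) = 11.2
Best response: Fortify (11.2 is the largest).

Fortify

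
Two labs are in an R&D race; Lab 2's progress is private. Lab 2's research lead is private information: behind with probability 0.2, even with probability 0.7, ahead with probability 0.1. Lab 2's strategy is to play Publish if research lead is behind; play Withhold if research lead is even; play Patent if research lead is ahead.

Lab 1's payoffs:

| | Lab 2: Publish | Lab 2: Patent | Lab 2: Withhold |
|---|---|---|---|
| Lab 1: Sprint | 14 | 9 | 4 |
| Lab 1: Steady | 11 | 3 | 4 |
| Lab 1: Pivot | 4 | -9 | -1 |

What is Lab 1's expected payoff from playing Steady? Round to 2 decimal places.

E[Steady] = 0.2·11 + 0.7·4 + 0.1·3 = 2.2 + 2.8 + 0.3 = 5.3

5.30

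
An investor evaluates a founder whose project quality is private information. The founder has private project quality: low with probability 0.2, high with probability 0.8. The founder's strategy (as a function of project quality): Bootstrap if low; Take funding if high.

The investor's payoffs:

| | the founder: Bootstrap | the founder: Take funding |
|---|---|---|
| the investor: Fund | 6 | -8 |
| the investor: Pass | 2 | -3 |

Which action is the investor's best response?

Pass

Compute the investor's expected payoff for each action, taking the expectation over the founder's type.
E[Fund] = 0.2·(6) + 0.8·(-8) = -5.2
E[Pass] = 0.2·(2) + 0.8·(-3) = -2
Best response: Pass (-2 is the largest).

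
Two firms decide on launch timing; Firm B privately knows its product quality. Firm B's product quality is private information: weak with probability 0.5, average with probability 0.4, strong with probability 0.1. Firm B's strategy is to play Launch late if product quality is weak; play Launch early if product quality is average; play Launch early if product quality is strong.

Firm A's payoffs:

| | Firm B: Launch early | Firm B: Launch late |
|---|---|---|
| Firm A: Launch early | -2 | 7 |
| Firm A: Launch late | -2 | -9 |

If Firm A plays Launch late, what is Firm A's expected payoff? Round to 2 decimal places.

-5.50

E[Launch late] = 0.5·(-9) + 0.4·(-2) + 0.1·(-2) = (-4.5) + (-0.8) + (-0.2) = -5.5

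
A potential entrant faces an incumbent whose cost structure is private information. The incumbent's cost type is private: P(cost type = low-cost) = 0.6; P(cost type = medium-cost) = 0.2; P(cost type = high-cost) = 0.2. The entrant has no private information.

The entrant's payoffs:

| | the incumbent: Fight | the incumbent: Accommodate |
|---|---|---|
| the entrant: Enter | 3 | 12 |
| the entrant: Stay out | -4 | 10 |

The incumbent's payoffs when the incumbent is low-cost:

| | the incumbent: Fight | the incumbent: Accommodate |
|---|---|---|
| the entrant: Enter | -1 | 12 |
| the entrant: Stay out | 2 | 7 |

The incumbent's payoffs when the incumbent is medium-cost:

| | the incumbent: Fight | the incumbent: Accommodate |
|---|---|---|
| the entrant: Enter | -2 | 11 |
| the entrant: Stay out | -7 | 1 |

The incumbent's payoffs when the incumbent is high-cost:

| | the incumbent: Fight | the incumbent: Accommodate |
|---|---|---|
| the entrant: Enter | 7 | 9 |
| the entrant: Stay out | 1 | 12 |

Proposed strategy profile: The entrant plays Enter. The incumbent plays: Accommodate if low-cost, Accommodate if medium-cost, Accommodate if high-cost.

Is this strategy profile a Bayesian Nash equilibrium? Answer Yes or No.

Yes

A profile is a BNE iff every type of every player is best-responding given beliefs about the other side.
The entrant plays Enter: E[Enter] = 0.6·(12) + 0.2·(12) + 0.2·(12) = 12; E[Stay out] = 10. Best-responding. ✓
The incumbent (cost type low-cost), facing Enter: Fight gives -1, Accommodate gives 12. Proposed Accommodate is best. ✓
The incumbent (cost type medium-cost), facing Enter: Fight gives -2, Accommodate gives 11. Proposed Accommodate is best. ✓
The incumbent (cost type high-cost), facing Enter: Fight gives 7, Accommodate gives 9. Proposed Accommodate is best. ✓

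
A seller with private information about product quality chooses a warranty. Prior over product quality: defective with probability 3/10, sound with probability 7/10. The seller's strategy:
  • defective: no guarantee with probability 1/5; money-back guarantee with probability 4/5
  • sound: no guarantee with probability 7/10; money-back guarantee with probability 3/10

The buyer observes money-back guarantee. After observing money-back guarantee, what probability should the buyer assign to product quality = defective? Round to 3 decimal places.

P(money-back guarantee) = (3/10)·(4/5) + (7/10)·(3/10) = 9/20
P(defective | money-back guarantee) = ((3/10)·(4/5)) / (9/20) = (6/25) / (9/20) = 8/15

0.533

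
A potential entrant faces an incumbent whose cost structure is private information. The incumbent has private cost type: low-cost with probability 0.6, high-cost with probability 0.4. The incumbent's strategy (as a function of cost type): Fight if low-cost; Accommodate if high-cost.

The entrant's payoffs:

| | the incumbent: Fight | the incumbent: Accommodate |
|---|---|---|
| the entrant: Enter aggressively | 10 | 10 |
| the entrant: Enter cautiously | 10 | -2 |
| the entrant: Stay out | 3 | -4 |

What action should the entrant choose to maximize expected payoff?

E[Enter aggressively] = 0.6·(10) + 0.4·(10) = 10
E[Enter cautiously] = 0.6·(10) + 0.4·(-2) = 5.2
E[Stay out] = 0.6·(3) + 0.4·(-4) = 0.2
Best response: Enter aggressively (10 is the largest).

Enter aggressively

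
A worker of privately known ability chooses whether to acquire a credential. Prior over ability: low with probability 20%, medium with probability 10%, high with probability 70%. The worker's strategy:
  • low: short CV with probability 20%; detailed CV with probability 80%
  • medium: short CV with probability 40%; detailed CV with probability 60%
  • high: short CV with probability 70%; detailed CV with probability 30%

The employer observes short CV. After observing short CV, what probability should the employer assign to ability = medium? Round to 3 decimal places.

P(short CV) = 0.2·0.2 + 0.1·0.4 + 0.7·0.7 = 0.57
P(medium | short CV) = (0.1·0.4) / 0.57 = 0.04 / 0.57 = 0.0701754

0.070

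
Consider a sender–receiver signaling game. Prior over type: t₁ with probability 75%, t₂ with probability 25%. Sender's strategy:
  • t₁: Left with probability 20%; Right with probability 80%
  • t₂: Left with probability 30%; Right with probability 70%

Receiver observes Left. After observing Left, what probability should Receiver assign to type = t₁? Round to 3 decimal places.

Apply Bayes' rule using the sender's strategy as the likelihood.
P(Left) = 0.75·0.2 + 0.25·0.3 = 0.225
P(t₁ | Left) = (0.75·0.2) / 0.225 = 0.15 / 0.225 = 0.666667

0.667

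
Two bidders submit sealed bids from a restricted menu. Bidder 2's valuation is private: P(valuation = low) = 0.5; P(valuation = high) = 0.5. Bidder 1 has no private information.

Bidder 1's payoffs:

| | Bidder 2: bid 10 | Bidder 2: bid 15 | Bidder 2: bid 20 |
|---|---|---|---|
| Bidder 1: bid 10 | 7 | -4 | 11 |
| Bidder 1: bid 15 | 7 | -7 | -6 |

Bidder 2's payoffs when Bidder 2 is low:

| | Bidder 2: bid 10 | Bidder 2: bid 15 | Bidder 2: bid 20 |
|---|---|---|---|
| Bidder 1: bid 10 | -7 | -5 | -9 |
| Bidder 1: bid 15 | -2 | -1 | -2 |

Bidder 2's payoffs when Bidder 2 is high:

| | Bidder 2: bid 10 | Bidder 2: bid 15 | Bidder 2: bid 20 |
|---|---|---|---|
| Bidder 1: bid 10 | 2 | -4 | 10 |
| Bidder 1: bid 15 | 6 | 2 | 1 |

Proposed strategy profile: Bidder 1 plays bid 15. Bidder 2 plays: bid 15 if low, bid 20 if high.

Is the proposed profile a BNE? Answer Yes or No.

No

Bidder 1 plays bid 15: E[bid 15] = 0.5·(-7) + 0.5·(-6) = -6.5; E[bid 10] = 3.5. Not best-responding. ✗
Bidder 2 (valuation low), facing bid 15: bid 10 gives -2, bid 15 gives -1, bid 20 gives -2. Proposed bid 15 is best. ✓
Bidder 2 (valuation high), facing bid 15: bid 10 gives 6, bid 15 gives 2, bid 20 gives 1. Proposed bid 20 is not best — profitable deviation exists. ✗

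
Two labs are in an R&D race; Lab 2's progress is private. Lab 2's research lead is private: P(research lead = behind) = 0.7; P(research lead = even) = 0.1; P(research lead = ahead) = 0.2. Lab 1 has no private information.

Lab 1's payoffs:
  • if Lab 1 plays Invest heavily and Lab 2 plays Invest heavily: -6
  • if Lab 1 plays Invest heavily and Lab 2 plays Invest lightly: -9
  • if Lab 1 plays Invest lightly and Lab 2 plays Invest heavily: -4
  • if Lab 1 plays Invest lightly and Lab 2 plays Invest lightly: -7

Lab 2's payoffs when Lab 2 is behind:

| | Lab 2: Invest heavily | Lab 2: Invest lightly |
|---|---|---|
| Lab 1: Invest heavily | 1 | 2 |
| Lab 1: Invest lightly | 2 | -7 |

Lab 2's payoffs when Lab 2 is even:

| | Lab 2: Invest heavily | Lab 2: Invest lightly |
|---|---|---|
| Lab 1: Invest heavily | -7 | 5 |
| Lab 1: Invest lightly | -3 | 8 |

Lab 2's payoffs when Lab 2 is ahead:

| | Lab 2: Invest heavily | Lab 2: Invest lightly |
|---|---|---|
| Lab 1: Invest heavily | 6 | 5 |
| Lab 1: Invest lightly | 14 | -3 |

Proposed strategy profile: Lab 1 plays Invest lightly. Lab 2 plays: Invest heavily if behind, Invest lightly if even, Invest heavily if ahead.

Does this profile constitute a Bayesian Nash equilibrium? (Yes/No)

Lab 1 plays Invest lightly: E[Invest lightly] = 0.7·(-4) + 0.1·(-7) + 0.2·(-4) = -4.3; E[Invest heavily] = -6.3. Best-responding. ✓
Lab 2 (research lead behind), facing Invest lightly: Invest heavily gives 2, Invest lightly gives -7. Proposed Invest heavily is best. ✓
Lab 2 (research lead even), facing Invest lightly: Invest heavily gives -3, Invest lightly gives 8. Proposed Invest lightly is best. ✓
Lab 2 (research lead ahead), facing Invest lightly: Invest heavily gives 14, Invest lightly gives -3. Proposed Invest heavily is best. ✓

Yes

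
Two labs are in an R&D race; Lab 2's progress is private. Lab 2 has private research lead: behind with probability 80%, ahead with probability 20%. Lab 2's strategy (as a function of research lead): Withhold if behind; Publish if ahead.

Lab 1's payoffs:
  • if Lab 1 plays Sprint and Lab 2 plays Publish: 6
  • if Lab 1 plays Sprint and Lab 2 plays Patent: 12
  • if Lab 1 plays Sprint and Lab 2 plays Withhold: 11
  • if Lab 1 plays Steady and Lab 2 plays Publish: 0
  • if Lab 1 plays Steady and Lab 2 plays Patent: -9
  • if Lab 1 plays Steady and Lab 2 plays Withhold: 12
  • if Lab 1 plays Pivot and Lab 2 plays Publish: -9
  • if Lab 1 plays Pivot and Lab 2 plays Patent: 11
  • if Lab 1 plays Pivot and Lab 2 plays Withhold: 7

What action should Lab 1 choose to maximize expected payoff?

Compute Lab 1's expected payoff for each action, taking the expectation over Lab 2's type.
E[Sprint] = 0.8·(11) + 0.2·(6) = 10
E[Steady] = 0.8·(12) + 0.2·(0) = 9.6
E[Pivot] = 0.8·(7) + 0.2·(-9) = 3.8
Best response: Sprint (10 is the largest).

Sprint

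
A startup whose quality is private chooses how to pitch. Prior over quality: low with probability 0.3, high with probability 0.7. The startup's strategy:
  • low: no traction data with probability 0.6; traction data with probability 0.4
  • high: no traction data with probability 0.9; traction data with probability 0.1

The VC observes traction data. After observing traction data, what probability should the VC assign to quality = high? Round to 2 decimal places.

0.37

P(traction data) = 0.3·0.4 + 0.7·0.1 = 0.19
P(high | traction data) = (0.7·0.1) / 0.19 = 0.07 / 0.19 = 0.368421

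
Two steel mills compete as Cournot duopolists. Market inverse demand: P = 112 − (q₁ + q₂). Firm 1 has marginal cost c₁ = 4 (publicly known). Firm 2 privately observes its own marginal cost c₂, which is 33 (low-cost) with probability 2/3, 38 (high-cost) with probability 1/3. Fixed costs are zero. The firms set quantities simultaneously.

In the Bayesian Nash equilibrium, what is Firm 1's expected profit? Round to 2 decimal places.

2136.49

Type-c best response for Firm 2: q₂(c) = (112 − c)/2 − q₁/2.
Firm 1 maximizes expected profit; its first-order condition is 112 − 2q₁ − E[q₂] − 4 = 0.
Substituting E[q₂] and solving: E[c₂] = 34.6667, so q₁ = (112 − 2·4 + 34.6667)/3 = 46.2222.
E[P] = 112 − (q₁ + E[q₂]) = 50.2222; Firm 1's expected profit = (E[P] − 4)·q₁ = (50.2222 − 4)·46.2222 = 2136.49.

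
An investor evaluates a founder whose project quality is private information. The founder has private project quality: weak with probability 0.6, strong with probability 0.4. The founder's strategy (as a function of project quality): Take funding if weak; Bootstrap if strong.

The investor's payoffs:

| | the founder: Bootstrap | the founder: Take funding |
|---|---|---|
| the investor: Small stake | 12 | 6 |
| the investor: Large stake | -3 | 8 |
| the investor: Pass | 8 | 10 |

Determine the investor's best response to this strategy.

Compute the investor's expected payoff for each action, taking the expectation over the founder's type.
E[Small stake] = 0.6·(6) + 0.4·(12) = 8.4
E[Large stake] = 0.6·(8) + 0.4·(-3) = 3.6
E[Pass] = 0.6·(10) + 0.4·(8) = 9.2
Best response: Pass (9.2 is the largest).

Pass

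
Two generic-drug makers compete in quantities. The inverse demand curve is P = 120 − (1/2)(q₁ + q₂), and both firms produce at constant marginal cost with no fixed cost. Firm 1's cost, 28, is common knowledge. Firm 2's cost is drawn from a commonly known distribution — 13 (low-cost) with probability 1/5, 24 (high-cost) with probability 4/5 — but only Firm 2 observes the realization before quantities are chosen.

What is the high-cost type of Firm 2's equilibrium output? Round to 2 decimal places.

67.40

Firm 2 with cost c maximizes (120 − (1/2)(q₁+q₂) − c)·q₂, giving q₂(c) = (120 − c − (1/2)q₁).
E[c₂] = 1/5·13 + 4/5·24 = 21.8
Firm 1's FOC against E[q₂] yields q₁ = (120 − 2·28 + E[c₂])/(3/2) = (120 − 56 + 21.8)/(3/2) = 57.2.
q₂(high-cost) = (120 − 24 − (1/2)·57.2) = 67.4.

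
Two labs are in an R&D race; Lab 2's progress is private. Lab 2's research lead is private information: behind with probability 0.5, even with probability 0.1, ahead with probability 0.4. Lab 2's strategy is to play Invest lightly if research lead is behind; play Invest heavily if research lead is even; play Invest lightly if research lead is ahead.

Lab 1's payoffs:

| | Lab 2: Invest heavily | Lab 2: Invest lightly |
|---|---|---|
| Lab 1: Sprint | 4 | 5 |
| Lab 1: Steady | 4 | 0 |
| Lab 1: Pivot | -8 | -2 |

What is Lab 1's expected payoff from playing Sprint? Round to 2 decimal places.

4.90

E[Sprint] = 0.5·5 + 0.1·4 + 0.4·5 = 2.5 + 0.4 + 2 = 4.9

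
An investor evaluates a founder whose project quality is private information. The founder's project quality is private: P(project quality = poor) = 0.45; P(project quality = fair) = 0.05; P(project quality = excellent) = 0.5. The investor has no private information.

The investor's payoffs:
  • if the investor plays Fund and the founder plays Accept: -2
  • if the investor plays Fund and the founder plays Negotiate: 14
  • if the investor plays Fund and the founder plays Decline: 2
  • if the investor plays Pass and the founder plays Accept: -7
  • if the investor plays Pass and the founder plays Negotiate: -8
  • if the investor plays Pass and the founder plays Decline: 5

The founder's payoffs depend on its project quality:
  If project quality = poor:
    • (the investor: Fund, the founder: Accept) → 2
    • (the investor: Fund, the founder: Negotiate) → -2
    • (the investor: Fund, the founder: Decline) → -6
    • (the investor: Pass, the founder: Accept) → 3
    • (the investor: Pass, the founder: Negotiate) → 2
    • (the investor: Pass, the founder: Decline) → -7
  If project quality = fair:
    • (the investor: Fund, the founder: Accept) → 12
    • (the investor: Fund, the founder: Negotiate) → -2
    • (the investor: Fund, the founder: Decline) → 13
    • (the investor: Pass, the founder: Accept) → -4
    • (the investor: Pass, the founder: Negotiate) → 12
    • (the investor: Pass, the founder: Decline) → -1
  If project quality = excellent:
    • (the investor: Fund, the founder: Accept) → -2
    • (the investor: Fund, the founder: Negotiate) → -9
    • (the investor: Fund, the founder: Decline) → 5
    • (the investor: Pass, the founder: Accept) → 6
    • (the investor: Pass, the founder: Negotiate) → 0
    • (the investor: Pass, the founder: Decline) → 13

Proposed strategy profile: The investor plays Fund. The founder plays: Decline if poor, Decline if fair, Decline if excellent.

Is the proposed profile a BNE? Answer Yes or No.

No

A profile is a BNE iff every type of every player is best-responding given beliefs about the other side.
The investor plays Fund: E[Fund] = 0.45·(2) + 0.05·(2) + 0.5·(2) = 2; E[Pass] = 5. Not best-responding. ✗
The founder (project quality poor), facing Fund: Accept gives 2, Negotiate gives -2, Decline gives -6. Proposed Decline is not best — profitable deviation exists. ✗
The founder (project quality fair), facing Fund: Accept gives 12, Negotiate gives -2, Decline gives 13. Proposed Decline is best. ✓
The founder (project quality excellent), facing Fund: Accept gives -2, Negotiate gives -9, Decline gives 5. Proposed Decline is best. ✓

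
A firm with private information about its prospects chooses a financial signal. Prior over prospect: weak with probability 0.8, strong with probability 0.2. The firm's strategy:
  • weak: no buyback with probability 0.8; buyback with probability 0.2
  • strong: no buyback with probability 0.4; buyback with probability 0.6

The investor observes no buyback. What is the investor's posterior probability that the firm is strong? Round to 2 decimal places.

0.11

P(no buyback) = 0.8·0.8 + 0.2·0.4 = 0.72
P(strong | no buyback) = (0.2·0.4) / 0.72 = 0.08 / 0.72 = 0.111111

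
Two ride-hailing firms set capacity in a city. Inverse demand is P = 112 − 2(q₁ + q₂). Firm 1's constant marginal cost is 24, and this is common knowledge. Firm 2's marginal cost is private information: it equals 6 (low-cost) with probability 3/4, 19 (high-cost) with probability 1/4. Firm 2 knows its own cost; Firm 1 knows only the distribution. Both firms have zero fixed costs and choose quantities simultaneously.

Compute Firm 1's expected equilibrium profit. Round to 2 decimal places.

Each type of Firm 2 best-responds to q₁; Firm 1 best-responds to the expected q₂ over Firm 2's types.
Firm 2 with cost c maximizes (112 − 2(q₁+q₂) − c)·q₂, giving q₂(c) = (112 − c − 2q₁)/4.
E[c₂] = 3/4·6 + 1/4·19 = 9.25
Firm 1's FOC against E[q₂] yields q₁ = (112 − 2·24 + E[c₂])/6 = (112 − 48 + 9.25)/6 = 12.2083.
E[P] = 112 − 2·(q₁ + E[q₂]) = 48.4167; Firm 1's expected profit = (E[P] − 24)·q₁ = (48.4167 − 24)·12.2083 = 298.087.

298.09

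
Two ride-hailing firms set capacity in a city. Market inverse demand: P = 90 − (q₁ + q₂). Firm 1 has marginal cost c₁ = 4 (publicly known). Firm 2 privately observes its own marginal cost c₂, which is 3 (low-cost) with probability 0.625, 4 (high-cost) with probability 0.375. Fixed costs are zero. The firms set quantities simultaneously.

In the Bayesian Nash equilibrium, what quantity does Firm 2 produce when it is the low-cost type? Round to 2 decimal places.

Each type of Firm 2 best-responds to q₁; Firm 1 best-responds to the expected q₂ over Firm 2's types.
Firm 2 with cost c maximizes (90 − (q₁+q₂) − c)·q₂, giving q₂(c) = (90 − c − q₁)/2.
E[c₂] = 0.625·3 + 0.375·4 = 3.375
Firm 1's FOC against E[q₂] yields q₁ = (90 − 2·4 + E[c₂])/3 = (90 − 8 + 3.375)/3 = 28.4583.
q₂(low-cost) = (90 − 3 − 28.4583)/2 = 29.2708.

29.27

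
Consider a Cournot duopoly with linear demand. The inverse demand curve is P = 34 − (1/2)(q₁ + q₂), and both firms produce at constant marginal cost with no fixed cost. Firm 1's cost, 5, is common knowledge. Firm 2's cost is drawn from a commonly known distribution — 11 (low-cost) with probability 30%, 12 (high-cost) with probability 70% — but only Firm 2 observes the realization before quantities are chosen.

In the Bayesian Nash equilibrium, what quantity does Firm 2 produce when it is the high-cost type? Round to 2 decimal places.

Firm 2 with cost c maximizes (34 − (1/2)(q₁+q₂) − c)·q₂, giving q₂(c) = (34 − c − (1/2)q₁).
E[c₂] = 0.3·11 + 0.7·12 = 11.7
Firm 1's FOC against E[q₂] yields q₁ = (34 − 2·5 + E[c₂])/(3/2) = (34 − 10 + 11.7)/(3/2) = 23.8.
q₂(high-cost) = (34 − 12 − (1/2)·23.8) = 10.1.

10.10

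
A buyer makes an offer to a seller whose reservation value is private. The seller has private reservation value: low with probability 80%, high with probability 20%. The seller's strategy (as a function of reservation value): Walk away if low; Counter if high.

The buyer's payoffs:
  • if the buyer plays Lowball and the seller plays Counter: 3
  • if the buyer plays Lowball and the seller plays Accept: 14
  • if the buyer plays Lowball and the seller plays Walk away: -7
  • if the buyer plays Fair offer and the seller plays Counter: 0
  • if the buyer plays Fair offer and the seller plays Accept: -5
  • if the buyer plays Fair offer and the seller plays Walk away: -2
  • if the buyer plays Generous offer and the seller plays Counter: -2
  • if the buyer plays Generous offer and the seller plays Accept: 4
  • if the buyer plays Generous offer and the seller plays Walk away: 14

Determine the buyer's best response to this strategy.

E[Lowball] = 0.8·(-7) + 0.2·(3) = -5
E[Fair offer] = 0.8·(-2) + 0.2·(0) = -1.6
E[Generous offer] = 0.8·(14) + 0.2·(-2) = 10.8
Best response: Generous offer (10.8 is the largest).

Generous offer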